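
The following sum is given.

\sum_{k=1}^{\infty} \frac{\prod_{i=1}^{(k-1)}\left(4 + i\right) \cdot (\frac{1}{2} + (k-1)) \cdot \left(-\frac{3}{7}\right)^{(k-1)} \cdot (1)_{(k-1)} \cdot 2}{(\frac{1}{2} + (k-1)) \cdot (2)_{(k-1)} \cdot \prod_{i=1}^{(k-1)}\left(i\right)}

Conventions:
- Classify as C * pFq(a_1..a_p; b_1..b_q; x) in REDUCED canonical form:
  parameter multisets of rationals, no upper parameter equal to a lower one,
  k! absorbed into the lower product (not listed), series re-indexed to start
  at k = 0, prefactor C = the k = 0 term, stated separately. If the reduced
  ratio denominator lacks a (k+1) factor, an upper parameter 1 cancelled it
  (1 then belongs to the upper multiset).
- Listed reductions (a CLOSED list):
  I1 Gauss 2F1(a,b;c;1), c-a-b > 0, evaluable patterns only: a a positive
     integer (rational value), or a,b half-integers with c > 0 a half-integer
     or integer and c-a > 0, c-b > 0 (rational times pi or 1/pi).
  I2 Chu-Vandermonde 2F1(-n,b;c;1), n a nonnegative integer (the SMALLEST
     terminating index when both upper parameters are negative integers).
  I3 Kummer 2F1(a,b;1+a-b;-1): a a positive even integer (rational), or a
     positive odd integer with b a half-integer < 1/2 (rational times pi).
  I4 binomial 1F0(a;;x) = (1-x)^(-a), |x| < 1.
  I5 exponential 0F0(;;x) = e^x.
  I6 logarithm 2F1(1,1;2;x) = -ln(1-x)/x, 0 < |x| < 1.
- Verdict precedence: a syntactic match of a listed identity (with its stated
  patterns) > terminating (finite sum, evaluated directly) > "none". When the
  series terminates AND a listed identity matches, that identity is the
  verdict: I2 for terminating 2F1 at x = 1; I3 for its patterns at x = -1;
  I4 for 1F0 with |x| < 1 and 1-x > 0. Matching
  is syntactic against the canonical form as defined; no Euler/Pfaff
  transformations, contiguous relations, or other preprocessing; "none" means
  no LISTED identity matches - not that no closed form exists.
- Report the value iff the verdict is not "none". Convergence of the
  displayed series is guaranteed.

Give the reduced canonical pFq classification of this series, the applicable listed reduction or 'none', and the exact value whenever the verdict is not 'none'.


x = -\frac{3}{7} here; the reduced form reads 2F1, upper {1, 5}, lower {2}, C = 2. Verdict: none. A 2F1 with upper {1, 5} fits none of I1-I6 at x = -\frac{3}{7}; the sum runs forever.

The tell: with t_0 = 2, the product of the first k integers (prefactor 2) is k!.
Consecutive-term ratio: r(k) = -\frac{3}{7} * (k+1) (k+5) / [(k+2) (k+1)] - rational in k, leading ratio -\frac{3}{7}; with t_0 = 2, classification follows.


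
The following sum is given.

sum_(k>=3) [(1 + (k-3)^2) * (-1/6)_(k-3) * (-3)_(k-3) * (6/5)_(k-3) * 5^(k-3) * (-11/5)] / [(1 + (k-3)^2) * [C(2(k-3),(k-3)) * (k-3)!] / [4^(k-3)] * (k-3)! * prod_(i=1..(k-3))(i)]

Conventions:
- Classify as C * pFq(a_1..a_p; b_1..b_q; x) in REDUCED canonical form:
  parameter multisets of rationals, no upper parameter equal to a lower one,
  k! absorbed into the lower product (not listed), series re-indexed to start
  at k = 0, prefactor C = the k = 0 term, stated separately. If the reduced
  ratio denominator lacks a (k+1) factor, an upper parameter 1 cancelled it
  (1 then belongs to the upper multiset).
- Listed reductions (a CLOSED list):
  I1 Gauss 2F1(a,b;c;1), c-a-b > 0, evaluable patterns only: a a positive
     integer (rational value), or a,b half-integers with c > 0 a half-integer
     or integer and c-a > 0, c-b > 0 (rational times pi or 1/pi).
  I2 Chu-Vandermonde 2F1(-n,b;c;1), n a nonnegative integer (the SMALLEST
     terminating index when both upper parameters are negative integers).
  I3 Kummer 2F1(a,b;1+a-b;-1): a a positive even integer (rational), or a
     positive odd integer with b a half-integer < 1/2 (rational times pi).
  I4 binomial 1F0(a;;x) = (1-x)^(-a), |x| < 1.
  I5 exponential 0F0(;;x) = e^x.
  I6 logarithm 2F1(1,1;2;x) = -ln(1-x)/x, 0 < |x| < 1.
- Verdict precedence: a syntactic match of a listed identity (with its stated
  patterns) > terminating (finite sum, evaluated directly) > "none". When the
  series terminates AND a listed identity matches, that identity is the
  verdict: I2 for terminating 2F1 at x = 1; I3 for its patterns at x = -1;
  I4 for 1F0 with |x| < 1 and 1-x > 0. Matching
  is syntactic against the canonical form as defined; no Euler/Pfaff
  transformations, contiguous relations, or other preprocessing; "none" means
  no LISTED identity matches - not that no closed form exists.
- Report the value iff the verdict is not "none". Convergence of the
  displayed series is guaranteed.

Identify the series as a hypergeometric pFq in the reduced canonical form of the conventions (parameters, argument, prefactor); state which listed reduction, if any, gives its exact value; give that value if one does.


With C = -11/5: the canonical form is 3F2(-3, -1/6, 6/5; 1/2, 1; 5). Verdict: terminating. (-3)_k vanishes past k = 3, leaving a 4-term sum, computed directly. Hence: -11198/405.

The tell: with t_0 = -11/5, the lower central binomial (prefactor -11/5) hides (1/2)_k.
Ratio: r(k) = 5 * (k-3) (k-1/6) (k+6/5) / [(k+1/2) (k+1) (k+1)] - rational in k, leading ratio 5; with t_0 = -11/5, classification follows.


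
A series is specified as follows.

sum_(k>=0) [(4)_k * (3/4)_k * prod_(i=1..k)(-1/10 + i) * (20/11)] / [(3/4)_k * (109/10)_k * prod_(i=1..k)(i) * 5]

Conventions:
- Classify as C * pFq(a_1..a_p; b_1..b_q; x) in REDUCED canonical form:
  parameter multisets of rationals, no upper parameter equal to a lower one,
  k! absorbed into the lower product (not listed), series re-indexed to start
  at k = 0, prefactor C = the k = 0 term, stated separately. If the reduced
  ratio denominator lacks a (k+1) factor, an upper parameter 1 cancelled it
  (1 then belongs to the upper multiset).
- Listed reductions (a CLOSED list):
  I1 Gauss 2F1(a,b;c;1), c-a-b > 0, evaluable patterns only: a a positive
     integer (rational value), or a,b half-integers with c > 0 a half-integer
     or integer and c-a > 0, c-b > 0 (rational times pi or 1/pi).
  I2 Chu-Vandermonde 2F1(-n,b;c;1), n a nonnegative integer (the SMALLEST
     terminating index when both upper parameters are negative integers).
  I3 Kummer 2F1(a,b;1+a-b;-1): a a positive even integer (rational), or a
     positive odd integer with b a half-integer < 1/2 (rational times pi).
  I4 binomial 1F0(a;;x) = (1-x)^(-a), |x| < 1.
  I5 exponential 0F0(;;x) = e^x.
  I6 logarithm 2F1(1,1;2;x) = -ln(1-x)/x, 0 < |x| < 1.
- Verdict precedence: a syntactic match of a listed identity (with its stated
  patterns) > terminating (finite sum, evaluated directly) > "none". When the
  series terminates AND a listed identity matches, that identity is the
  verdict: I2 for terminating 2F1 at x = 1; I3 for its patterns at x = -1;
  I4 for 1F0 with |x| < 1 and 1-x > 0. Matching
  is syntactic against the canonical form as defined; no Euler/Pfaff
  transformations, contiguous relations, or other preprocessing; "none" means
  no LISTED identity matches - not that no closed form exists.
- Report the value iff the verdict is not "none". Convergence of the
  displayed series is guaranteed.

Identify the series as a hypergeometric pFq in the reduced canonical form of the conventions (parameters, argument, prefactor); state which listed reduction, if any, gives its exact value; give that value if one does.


First insight: x = 1 and the constant factors (C = 4/11) combine into one prefactor.
Step ratio: r(k) = 1 * (k+9/10) (k+4) / [(k+109/10) (k+1)] ; factor over Q: parameters, x = 1, and C = 4/11.

Prefactor 4/11, argument 1: 2F1 with upper {9/10, 4} over lower {109/10}. Verdict: this is Gauss (I1, integer-parameter pattern) (x = 1: the Gamma ratio telescopes since c-a-b = 6 > 0 and a = 4 in Z>0). Hence: 161713/280000.


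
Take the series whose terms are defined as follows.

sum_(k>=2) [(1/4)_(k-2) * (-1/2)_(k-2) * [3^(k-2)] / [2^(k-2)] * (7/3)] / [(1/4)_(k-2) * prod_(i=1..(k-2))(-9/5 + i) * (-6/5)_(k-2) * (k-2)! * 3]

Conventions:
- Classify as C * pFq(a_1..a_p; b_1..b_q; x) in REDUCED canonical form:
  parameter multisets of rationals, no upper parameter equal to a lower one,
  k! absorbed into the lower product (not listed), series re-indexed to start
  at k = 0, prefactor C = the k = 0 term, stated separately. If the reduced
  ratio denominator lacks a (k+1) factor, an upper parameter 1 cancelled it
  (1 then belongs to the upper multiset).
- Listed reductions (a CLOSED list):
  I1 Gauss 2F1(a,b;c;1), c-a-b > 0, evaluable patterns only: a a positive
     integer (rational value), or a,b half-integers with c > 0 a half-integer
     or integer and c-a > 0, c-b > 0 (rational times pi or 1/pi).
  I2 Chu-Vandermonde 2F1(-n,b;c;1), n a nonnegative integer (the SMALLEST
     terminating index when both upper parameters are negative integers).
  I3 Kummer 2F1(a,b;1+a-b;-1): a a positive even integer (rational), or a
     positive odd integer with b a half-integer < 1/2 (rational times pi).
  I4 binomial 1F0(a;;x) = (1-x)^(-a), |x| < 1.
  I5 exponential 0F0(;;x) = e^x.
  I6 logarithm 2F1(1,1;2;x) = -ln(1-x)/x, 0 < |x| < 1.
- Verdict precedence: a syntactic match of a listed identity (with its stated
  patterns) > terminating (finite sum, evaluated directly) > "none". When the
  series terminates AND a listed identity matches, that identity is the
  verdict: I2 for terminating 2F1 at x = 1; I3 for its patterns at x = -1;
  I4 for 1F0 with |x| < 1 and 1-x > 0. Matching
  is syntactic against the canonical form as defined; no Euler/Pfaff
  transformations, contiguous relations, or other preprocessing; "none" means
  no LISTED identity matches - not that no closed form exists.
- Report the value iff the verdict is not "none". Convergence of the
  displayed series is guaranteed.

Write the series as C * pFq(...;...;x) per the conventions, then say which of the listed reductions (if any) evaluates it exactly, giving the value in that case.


Canonical form: C = 7/9 times 1F2 with upper {-1/2}, lower {-6/5, -4/5}, x = 3/2. Verdict: none - this 1F2 at x = 3/2 matches no listed pattern, and upper {-1/2} holds no stopper.

Key observation: from the first term 7/9: the parameter 1/4 appears in both the upper and lower lists and cancels.
Step ratio: r(k) = (3/2) * (k-1/2) / [(k-6/5) (k-4/5) (k+1)] - poly over poly, x = (3/2) from leading terms; C = 7/9 at k = 0.


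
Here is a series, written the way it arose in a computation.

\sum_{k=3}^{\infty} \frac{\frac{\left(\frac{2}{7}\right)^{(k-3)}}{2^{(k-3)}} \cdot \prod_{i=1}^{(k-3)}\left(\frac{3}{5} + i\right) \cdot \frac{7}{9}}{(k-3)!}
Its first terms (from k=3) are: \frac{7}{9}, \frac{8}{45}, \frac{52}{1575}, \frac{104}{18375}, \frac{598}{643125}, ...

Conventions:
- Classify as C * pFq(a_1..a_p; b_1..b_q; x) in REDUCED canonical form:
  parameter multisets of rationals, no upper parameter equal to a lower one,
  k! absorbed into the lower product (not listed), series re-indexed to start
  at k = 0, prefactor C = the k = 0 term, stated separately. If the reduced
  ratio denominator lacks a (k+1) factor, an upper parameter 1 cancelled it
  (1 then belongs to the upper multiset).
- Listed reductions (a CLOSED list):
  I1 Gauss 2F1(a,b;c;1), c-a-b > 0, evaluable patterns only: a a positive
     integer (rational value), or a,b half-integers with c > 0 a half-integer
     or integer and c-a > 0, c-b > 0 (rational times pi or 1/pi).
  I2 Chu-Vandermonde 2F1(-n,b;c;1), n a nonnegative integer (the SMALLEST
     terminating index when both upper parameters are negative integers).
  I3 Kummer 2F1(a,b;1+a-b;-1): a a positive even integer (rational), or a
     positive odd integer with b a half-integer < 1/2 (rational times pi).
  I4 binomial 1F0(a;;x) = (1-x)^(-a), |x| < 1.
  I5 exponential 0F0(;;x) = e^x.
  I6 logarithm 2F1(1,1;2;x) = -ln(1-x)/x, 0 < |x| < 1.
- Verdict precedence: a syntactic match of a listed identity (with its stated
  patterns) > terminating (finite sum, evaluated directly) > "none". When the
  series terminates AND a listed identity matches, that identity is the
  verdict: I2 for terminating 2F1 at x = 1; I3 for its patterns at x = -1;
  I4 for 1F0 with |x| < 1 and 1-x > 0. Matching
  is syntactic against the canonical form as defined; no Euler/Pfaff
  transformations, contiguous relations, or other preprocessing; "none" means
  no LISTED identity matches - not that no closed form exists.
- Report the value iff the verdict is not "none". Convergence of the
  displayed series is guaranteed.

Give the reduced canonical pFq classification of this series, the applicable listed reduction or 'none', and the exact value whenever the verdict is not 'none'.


Key step: x = \frac{1}{7} and the running product (prefactor 7/9) telescopes to a rising factorial.
Adjacent-term ratio: r(k) = \frac{1}{7} * (k+\frac{8}{5}) / [(k+1)] ; factor over Q: parameters, x = \frac{1}{7}, and C = \frac{7}{9}.

x = \frac{1}{7} here; the reduced form reads 1F0, upper {\frac{8}{5}}, lower {-}, C = \frac{7}{9}. Verdict at x = \frac{1}{7}: binomial (I4) matches (the 1F0 binomial series: exponent -8/5, x = \frac{1}{7}). Sum: \frac{7}{9} \cdot \left(\frac{6}{7}\right)^{-\frac{8}{5}}.


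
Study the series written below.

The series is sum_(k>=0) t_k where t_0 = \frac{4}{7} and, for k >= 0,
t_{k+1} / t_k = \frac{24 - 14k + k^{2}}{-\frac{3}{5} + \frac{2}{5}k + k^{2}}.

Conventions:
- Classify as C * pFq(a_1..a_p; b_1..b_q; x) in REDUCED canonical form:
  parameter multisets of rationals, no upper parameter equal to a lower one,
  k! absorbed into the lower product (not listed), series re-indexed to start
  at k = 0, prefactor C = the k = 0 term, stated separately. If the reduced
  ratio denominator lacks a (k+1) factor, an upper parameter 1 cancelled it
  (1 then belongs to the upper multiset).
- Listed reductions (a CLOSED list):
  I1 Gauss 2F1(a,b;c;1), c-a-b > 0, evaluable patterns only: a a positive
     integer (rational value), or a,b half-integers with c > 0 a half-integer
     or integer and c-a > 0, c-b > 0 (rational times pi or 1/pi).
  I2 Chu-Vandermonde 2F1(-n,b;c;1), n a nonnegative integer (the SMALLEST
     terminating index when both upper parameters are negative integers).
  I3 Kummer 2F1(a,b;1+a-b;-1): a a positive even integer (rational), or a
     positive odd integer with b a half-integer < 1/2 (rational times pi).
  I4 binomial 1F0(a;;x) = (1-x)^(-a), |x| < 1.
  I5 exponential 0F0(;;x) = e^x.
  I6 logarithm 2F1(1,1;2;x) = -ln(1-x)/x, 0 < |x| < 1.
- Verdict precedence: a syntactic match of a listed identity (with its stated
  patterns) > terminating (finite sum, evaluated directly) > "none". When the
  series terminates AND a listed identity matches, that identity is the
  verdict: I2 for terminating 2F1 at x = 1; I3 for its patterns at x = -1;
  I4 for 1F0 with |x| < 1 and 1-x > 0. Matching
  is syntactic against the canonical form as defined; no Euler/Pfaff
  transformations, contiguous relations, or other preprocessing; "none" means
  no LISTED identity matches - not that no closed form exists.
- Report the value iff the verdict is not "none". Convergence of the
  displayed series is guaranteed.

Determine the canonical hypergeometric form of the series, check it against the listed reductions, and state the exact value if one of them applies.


Structural cue: t_0 being \frac{4}{7}, the expanded ratio factors over Q; prefactor 4/7, roots give parameters.
Adjacent-term ratio: r(k) = 1 * (k-12) (k-2) / [(k-\frac{3}{5}) (k+1)] ; factor over Q: parameters, x = 1, and C = \frac{4}{7}.

At argument 1: a 2F1 with upper {-12, -2}, lower {-\frac{3}{5}}, scaled by C = \frac{4}{7}. Verdict: Chu-Vandermonde (I2) applies (terminating 2F1 at x = 1 with n = 2, b = -12, c = -\frac{3}{5}). Value: -\frac{2356}{7}.


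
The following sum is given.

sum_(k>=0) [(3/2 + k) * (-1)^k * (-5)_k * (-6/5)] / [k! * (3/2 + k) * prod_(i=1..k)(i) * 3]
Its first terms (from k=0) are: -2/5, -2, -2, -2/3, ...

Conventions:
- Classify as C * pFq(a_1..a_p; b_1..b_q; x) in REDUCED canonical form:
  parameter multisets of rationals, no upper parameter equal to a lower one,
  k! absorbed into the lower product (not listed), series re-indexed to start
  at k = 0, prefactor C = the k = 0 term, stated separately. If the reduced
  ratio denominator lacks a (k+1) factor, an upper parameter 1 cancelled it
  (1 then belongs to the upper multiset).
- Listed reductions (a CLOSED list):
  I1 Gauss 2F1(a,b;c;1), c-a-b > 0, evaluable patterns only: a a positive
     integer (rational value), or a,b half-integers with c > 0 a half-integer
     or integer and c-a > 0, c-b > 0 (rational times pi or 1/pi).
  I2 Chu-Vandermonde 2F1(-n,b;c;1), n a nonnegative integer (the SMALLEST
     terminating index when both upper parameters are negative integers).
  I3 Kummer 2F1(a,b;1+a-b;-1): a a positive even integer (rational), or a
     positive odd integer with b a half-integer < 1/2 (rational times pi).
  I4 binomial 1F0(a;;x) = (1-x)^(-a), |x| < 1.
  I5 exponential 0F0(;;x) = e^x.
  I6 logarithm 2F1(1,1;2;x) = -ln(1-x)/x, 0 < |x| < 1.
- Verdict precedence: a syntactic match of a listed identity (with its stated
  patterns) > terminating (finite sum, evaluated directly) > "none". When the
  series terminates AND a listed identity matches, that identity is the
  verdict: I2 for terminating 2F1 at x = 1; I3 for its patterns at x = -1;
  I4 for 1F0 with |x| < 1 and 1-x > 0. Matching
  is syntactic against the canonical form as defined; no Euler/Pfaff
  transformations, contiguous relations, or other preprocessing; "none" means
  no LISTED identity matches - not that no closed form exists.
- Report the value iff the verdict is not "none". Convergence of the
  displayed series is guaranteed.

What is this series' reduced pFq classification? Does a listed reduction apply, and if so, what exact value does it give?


Canonical form: C = -2/5 times 1F1 with upper {-5}, lower {1}, x = -1. Verdict: terminating (-5 upstairs). 6 nonzero terms in all; added directly. Exact value: -773/150.

Key observation: from the first term -2/5: the lower running product (C = -2/5) is a rising factorial.
Adjacent-term ratio: r(k) = (-1) * (k-5) / [(k+1) (k+1)] - rational in k. x = (-1); t_0 = -2/5; negate the roots.


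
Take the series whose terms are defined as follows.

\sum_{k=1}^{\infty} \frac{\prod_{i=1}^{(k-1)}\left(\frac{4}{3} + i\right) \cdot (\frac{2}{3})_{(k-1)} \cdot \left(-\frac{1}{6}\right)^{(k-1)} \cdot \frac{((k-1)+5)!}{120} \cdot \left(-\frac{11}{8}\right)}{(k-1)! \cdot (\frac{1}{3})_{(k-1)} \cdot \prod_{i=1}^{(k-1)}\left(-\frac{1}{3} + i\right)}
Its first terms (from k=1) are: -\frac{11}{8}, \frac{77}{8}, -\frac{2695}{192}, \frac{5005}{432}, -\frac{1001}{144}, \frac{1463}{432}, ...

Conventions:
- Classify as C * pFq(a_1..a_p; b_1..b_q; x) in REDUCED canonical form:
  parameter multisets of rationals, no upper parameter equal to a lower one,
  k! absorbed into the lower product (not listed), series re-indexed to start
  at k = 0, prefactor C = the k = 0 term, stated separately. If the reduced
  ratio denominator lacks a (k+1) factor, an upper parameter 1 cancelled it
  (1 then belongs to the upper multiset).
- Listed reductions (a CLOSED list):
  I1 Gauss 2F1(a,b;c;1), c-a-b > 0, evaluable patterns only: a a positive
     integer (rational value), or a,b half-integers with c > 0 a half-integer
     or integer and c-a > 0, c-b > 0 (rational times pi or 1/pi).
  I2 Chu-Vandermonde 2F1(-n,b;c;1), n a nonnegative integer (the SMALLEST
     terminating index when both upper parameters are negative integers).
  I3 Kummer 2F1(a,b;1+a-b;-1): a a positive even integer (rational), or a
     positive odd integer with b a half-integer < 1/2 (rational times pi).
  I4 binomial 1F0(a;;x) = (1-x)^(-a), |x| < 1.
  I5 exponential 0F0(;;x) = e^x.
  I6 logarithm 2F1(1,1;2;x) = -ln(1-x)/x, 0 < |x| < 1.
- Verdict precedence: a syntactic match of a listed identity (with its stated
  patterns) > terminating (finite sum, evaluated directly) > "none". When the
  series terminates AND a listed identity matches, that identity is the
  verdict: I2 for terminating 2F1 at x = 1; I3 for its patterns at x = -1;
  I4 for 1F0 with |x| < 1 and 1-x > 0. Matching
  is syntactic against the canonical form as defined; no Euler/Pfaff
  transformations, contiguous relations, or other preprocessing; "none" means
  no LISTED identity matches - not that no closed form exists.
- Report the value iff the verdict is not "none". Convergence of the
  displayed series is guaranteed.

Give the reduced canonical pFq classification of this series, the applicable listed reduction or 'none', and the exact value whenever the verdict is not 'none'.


This is -\frac{11}{8} * 2F1(\frac{7}{3}, 6; \frac{1}{3}; -\frac{1}{6}) in reduced canonical form. Verdict: none (x = -\frac{1}{6}): each listed identity misses the multisets {\frac{7}{3}, 6} ; {\frac{1}{3}}.

Key step: t_0 being -\frac{11}{8}, the running product (C = -11/8, x = -1/6) telescopes to a rising factorial.
Consecutive-term ratio: r(k) = -\frac{1}{6} * (k+\frac{7}{3}) (k+6) / [(k+\frac{1}{3}) (k+1)] ; factor over Q: parameters, x = -\frac{1}{6}, and C = -\frac{11}{8}.


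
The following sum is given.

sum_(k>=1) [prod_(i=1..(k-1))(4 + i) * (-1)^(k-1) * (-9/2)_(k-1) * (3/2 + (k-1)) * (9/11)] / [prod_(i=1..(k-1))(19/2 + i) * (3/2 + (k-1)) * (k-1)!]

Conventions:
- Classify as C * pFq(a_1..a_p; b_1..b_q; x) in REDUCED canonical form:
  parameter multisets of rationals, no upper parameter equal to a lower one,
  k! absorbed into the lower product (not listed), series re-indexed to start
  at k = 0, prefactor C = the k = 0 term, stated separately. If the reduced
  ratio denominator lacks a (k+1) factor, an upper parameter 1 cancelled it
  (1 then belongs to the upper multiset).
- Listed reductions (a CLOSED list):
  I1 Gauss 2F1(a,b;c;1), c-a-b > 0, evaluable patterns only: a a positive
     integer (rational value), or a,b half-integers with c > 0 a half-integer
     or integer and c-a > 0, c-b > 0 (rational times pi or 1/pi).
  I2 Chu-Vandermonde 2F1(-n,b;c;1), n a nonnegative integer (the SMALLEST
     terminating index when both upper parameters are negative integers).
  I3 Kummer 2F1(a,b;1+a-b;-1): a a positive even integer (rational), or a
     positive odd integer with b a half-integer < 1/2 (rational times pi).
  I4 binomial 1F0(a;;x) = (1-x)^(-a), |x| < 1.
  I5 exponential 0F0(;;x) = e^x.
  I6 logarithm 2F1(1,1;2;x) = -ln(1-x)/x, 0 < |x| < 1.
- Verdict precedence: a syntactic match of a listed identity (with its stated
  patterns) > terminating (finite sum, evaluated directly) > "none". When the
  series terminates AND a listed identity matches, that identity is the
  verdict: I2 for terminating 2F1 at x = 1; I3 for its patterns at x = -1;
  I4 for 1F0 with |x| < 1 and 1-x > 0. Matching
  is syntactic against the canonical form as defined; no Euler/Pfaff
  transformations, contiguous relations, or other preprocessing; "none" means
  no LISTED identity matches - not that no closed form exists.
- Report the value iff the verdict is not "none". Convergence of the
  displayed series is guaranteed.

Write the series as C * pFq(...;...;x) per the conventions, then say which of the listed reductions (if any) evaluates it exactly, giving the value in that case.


At argument -1: a 2F1 with upper {-9/2, 5}, lower {21/2}, scaled by C = 9/11. Verdict: this is Kummer's theorem (I3) (x = -1; c = 21/2 equals 1+a-b for upper {-9/2, 5}: listed pattern). Its exact value is (1700595/1048576) * pi.

Key step: t_0 = 9/11 here, and the factor k + 3/2 cancels (top and bottom), leaving prefactor 9/11.
Ratio: r(k) = (-1) * (k-9/2) (k+5) / [(k+21/2) (k+1)] - rational in k, leading ratio (-1); with t_0 = 9/11, classification follows.


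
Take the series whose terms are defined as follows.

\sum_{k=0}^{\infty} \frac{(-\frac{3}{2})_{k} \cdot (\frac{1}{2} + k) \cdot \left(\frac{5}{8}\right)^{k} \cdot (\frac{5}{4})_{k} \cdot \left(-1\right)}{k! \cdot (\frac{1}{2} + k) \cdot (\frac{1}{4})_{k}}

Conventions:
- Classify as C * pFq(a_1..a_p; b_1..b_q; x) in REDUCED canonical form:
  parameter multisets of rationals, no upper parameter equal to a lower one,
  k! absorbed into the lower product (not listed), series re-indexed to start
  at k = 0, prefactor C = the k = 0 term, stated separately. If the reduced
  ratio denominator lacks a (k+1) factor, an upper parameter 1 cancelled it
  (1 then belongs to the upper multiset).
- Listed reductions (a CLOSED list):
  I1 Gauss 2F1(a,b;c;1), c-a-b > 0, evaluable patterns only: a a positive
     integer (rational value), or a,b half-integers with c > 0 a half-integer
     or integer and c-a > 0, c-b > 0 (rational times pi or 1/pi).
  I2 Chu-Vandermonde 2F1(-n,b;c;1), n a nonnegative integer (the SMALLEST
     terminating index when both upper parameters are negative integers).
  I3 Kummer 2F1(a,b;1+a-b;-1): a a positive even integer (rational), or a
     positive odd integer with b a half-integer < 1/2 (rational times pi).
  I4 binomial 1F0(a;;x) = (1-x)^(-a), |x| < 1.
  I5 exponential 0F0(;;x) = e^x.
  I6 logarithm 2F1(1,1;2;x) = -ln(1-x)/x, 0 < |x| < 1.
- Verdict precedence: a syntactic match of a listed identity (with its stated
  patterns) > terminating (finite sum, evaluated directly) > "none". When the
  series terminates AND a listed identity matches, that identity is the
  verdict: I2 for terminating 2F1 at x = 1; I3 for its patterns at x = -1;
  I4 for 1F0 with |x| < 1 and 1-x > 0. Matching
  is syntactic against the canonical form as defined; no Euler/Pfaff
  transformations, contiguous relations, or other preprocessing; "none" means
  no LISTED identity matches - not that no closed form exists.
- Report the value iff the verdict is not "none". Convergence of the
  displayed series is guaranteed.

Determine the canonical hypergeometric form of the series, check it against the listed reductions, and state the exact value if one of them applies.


With C = -1: the canonical form is 2F1(-\frac{3}{2}, \frac{5}{4}; \frac{1}{4}; \frac{5}{8}). Verdict: none. Every listed pattern misses the 2F1 form at \frac{5}{8}, upper {-\frac{3}{2}, \frac{5}{4}}.

Key observation: t_0 being -1, the factor k + 1/2 cancels (top and bottom), leaving C = -1.
Consecutive-term ratio: r(k) = \frac{5}{8} * (k-\frac{3}{2}) (k+\frac{5}{4}) / [(k+\frac{1}{4}) (k+1)] ; factor over Q: parameters, x = \frac{5}{8}, and C = -1.


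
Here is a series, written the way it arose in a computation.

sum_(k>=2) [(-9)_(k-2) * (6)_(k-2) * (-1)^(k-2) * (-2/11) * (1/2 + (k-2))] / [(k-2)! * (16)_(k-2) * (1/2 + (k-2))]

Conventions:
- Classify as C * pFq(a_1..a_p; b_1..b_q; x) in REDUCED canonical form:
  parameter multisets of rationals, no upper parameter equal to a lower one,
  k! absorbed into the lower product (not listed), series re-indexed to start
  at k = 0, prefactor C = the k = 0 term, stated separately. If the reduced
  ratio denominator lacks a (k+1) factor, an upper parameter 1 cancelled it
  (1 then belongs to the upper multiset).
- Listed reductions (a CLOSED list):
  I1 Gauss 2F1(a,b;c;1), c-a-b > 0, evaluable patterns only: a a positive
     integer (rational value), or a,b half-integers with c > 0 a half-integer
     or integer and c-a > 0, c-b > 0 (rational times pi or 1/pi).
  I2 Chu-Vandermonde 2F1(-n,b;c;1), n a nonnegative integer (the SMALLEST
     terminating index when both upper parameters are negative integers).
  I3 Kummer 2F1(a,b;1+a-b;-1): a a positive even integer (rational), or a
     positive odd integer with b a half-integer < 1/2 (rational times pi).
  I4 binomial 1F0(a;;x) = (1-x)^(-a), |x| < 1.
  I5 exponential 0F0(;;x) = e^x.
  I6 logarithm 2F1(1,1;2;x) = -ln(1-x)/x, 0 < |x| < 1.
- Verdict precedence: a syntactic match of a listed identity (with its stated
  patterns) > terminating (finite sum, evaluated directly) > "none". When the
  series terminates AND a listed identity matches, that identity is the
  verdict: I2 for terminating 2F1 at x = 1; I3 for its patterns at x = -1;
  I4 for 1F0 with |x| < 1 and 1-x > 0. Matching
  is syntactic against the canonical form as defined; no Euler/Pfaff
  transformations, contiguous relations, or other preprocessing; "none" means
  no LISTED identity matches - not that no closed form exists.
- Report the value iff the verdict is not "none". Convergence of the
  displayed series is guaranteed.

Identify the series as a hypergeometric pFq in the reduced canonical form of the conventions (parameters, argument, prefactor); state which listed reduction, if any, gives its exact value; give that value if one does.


x = -1 here; the reduced form reads 2F1, upper {-9, 6}, lower {16}, C = -2/11. Verdict (x = -1): the Kummer evaluation I3 applies (x = -1; c = 16 equals 1+a-b for upper {-9, 6}: listed pattern). Its exact value is -91/22.

Key step: t_0 = -2/11 here, and the factor k + 1/2 cancels (top and bottom), leaving C = -2/11.
Ratio: r(k) = (-1) * (k-9) (k+6) / [(k+16) (k+1)] - poly over poly, x = (-1) from leading terms; C = -2/11 at k = 0.


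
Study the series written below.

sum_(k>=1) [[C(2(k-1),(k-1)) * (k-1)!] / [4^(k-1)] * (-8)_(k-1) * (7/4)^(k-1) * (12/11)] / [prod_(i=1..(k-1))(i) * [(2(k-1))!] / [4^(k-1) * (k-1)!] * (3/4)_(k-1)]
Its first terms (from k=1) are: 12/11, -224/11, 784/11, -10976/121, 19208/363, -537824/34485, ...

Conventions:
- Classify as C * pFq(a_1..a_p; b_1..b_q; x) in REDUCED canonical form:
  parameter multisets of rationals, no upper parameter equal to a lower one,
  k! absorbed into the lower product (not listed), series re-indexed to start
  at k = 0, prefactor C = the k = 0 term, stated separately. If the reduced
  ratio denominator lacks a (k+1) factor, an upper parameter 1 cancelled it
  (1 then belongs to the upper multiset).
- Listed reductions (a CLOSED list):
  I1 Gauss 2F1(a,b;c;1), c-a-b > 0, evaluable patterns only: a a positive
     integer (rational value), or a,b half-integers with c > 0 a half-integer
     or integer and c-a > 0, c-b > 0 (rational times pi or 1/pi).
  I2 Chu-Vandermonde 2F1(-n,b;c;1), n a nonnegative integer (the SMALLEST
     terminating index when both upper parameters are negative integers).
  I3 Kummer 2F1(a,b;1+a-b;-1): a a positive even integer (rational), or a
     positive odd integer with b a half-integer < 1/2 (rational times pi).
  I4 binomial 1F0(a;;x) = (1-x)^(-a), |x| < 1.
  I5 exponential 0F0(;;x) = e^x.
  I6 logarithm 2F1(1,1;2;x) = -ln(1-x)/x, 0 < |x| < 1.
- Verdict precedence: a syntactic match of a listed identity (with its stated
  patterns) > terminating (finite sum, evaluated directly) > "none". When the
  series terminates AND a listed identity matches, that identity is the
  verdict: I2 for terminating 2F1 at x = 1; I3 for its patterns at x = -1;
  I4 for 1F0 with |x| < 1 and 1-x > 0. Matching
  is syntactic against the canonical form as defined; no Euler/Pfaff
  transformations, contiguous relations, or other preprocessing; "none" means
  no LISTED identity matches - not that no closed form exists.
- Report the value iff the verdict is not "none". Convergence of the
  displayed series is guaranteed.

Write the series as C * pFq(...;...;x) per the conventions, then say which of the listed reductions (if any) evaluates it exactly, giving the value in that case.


Canonical form: C = 12/11 times 1F1 with upper {-8}, lower {3/4}, x = 7/4. Verdict: terminating. (-8)_k vanishes past k = 8, leaving a 9-term sum, computed directly. Hence: 28316672/34940565.

Key observation: x = (7/4) and the lower (2k)!/(4^k k!) block (C = 12/11, x = 7/4) is (1/2)_k.
Consecutive-term ratio: r(k) = (7/4) * (k-8) / [(k+3/4) (k+1)] ; factor over Q: parameters, x = (7/4), and C = 12/11.


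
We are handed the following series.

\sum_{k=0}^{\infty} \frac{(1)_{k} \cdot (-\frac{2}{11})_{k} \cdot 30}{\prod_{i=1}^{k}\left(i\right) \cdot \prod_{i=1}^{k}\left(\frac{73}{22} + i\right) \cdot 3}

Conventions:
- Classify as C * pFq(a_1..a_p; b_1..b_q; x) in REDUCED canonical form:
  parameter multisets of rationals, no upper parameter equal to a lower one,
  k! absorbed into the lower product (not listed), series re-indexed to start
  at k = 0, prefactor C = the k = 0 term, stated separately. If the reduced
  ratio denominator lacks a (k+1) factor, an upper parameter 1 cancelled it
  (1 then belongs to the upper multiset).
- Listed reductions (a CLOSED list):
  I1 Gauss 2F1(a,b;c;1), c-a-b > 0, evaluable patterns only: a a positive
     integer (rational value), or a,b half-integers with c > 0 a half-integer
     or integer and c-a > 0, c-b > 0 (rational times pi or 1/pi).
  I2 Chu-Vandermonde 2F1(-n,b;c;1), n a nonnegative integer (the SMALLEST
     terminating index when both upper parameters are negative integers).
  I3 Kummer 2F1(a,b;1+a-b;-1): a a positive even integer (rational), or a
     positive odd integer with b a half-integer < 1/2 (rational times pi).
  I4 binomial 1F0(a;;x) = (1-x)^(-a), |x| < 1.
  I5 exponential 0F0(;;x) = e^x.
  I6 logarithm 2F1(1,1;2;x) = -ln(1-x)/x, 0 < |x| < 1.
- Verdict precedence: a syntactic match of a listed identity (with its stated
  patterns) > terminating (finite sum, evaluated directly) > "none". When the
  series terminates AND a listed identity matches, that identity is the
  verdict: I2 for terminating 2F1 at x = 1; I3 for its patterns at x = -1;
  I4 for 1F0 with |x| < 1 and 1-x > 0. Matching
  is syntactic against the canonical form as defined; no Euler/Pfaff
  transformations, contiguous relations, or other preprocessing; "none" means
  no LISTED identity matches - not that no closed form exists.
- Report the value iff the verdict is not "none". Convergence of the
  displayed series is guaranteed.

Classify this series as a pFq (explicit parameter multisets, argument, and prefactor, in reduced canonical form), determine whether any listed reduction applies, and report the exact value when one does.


Key observation: t_0 = 10 here, and the constant factors (C = 10) combine into one prefactor.
Step ratio: r(k) = 1 * (k-\frac{2}{11}) (k+1) / [(k+\frac{95}{22}) (k+1)] ; factor over Q: parameters, x = 1, and C = 10.

x = 1 here; the reduced form reads 2F1, upper {-\frac{2}{11}, 1}, lower {\frac{95}{22}}, C = 10. Verdict at x = 1: Gauss's theorem (I1) matches (x = 1: the Gamma ratio telescopes since c-a-b = 7/2 > 0 and a = 1 in Z>0). Sum: \frac{730}{77}.


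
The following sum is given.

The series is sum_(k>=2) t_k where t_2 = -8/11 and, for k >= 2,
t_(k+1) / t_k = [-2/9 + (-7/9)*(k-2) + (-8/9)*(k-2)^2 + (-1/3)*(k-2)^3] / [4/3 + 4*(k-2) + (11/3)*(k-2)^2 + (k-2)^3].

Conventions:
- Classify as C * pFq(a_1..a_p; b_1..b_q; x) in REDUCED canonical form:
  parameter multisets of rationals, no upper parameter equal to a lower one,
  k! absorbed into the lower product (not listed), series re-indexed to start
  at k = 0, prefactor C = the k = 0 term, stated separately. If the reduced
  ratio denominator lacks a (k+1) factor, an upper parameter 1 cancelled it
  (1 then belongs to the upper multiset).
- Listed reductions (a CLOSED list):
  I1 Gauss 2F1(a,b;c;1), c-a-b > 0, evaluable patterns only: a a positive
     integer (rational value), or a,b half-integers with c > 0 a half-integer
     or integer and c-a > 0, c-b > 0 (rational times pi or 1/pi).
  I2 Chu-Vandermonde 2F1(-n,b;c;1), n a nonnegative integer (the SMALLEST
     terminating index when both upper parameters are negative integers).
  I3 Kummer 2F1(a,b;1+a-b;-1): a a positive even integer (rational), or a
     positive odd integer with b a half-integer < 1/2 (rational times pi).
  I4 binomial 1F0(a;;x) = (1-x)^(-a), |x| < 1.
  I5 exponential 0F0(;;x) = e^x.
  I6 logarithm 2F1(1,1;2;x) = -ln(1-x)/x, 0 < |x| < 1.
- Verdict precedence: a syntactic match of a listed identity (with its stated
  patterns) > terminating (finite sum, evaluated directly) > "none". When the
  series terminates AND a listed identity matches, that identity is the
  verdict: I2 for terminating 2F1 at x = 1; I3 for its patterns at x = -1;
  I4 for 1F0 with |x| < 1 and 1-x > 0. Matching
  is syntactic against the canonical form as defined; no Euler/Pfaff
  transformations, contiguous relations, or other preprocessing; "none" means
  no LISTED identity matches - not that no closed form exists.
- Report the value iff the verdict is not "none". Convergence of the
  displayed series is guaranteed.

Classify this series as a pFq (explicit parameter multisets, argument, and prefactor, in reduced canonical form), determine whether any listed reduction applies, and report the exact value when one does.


Classification (C = -8/11): 2F1 with upper {1, 1}, lower {2}, argument x = -1/3. Verdict: the logarithmic series (I6) fires (the logarithm: parameters (1,1;2), x = -1/3). Hence: (-24/11) * ln(4/3).

The tell: x = (-1/3) and roots of the ratio polynomials (C = -8/11, x = -1/3) are the negated parameters.
Adjacent-term ratio: r(k) = (-1/3) * (k+1) (k+1) / [(k+2) (k+1)] - rational in k, leading ratio (-1/3); with t_0 = -8/11, classification follows.


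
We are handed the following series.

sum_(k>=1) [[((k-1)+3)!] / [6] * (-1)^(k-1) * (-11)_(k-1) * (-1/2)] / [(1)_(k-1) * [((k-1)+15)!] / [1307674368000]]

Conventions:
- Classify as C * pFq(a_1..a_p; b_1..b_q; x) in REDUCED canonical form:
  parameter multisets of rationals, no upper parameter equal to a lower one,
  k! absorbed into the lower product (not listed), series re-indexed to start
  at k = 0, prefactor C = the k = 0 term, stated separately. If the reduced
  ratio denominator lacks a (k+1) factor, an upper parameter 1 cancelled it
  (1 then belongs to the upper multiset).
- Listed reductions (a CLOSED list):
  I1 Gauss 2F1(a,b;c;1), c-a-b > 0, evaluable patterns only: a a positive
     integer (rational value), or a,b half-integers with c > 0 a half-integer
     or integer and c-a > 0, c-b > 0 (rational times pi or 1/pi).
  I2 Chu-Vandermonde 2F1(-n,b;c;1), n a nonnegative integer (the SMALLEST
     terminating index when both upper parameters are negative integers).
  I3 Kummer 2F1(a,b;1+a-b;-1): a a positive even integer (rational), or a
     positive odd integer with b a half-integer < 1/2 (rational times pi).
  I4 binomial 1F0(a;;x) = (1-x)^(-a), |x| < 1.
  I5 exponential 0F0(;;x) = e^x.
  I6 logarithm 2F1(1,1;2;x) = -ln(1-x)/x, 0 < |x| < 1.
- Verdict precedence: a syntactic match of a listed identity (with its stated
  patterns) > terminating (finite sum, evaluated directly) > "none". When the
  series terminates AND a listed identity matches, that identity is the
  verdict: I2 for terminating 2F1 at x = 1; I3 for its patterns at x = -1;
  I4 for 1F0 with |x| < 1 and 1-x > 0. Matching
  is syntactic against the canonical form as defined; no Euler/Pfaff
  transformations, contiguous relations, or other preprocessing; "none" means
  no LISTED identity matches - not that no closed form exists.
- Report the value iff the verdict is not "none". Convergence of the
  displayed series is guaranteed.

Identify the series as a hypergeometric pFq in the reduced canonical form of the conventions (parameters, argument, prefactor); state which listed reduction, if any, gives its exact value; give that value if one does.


First insight: with t_0 = -1/2, (1)_k (C = -1/2) is k! itself.
Term ratio: r(k) = (-1) * (k-11) (k+4) / [(k+16) (k+1)] - rational in k. x = (-1); t_0 = -1/2; negate the roots.

The series (x = -1) is 2F1: upper {-11, 4}, lower {16}, prefactor -1/2. Verdict: Kummer's theorem (I3) matches (x = -1; c = 16 equals 1+a-b for upper {-11, 4}: listed pattern). Exact value: -35/4.


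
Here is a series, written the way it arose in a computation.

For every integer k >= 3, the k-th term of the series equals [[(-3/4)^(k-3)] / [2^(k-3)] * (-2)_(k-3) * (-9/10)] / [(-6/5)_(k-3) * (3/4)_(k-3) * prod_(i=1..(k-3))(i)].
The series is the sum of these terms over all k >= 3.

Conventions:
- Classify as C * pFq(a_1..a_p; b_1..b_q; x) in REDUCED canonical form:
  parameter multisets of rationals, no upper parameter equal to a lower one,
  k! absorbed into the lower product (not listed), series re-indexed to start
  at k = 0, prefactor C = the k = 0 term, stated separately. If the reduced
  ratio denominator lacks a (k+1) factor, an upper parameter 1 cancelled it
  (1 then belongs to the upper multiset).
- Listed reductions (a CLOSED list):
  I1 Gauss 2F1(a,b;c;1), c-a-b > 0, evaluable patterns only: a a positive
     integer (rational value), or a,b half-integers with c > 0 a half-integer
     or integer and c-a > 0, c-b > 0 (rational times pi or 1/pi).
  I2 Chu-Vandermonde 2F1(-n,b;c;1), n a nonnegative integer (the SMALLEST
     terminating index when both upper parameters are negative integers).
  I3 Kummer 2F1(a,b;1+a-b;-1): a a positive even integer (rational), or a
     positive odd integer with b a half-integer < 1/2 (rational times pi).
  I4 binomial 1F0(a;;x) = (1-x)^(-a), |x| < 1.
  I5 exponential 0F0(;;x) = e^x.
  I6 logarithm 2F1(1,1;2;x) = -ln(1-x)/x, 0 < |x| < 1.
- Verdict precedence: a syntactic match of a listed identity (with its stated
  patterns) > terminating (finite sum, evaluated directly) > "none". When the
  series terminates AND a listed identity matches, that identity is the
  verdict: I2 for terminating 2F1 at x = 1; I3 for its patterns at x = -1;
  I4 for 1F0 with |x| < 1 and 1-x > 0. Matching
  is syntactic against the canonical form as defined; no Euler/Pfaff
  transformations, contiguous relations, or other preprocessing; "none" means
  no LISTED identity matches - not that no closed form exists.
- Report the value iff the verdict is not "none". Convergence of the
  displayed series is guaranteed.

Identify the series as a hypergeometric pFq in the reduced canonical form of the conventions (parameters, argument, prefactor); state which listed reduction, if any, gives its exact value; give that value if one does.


Reduced: x = -3/8, 1F2, upper = {-2}, lower = {-6/5, 3/4}, C = -9/10. Verdict: terminating - no listed pattern fits, but -2 in the upper list cuts the series at k = 2; direct evaluation. Value: -309/560.

Structural cue: t_0 being -9/10, the product of the first k integers (C = -9/10, x = -3/8) is k!.
Ratio: r(k) = (-3/8) * (k-2) / [(k-6/5) (k+3/4) (k+1)] - rational in k. x = (-3/8); t_0 = -9/10; negate the roots.
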